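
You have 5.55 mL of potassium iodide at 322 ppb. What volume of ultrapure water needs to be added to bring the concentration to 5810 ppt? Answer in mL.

5810 ppt = 5.81 ppb.
V₂ = C₁V₁/C₂ = 322 × 5.55 / 5.81 = 308 mL.
Diluent to add = V₂ − V₁ = 308 − 5.55 = 302 mL.

302 mL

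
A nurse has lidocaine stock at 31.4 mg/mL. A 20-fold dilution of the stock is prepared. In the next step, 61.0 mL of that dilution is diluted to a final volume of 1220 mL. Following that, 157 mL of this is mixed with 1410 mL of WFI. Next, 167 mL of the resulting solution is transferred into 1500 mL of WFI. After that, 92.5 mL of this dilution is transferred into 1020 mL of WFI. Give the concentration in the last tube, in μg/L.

Overall dilution factor = 20 × 20 × 9.981 × 9.982 × 12.03 = 4.79 × 10⁵.
31.4 mg/mL / 4.79 × 10⁵ = 6.55 × 10⁻⁵ mg/mL = 65.5 μg/L.

65.5 μg/L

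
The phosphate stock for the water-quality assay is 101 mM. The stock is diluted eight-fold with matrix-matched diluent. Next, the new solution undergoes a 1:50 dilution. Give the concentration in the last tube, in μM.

Overall dilution factor = 8 × 50 = 400.
101 mM / 400 = 0.253 mM = 253 μM.

253 μM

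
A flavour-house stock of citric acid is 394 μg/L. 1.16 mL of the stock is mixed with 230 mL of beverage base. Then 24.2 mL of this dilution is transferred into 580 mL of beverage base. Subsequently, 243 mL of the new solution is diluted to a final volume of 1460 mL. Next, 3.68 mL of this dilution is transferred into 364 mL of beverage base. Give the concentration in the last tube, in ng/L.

Overall dilution factor = 199.3 × 24.97 × 6.008 × 99.91 = 2.99 × 10⁶.
394 μg/L / 2.99 × 10⁶ = 1.32 × 10⁻⁴ μg/L = 0.132 ng/L.

0.132 ng/L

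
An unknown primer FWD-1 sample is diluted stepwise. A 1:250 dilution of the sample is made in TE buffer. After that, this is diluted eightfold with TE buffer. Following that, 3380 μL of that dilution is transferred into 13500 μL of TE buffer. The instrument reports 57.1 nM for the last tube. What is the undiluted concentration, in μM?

570 μM

Overall dilution factor = 250 × 8 × 4.994 = 9988.
Original = 57.1 nM × 9988 = 5.70 × 10⁵ nM = 570 μM.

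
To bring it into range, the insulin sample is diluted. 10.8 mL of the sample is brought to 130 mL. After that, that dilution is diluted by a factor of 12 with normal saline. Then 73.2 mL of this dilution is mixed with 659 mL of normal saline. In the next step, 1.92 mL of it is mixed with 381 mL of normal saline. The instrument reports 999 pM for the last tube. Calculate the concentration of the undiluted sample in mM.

0.288 mM

Overall dilution factor = 12.04 × 12 × 10.00 × 199.4 = 2.88 × 10⁵.
Original = 999 pM × 2.88 × 10⁵ = 2.88 × 10⁸ pM = 0.288 mM.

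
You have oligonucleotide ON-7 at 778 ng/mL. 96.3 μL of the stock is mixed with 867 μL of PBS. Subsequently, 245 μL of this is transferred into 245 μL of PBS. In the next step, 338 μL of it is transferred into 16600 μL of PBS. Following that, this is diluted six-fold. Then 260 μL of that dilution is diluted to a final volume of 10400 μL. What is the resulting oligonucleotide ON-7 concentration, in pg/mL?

3.23 pg/mL

Overall dilution factor = 10.00 × 2 × 50.11 × 6 × 40 = 2.41 × 10⁵.
778 ng/mL / 2.41 × 10⁵ = 3.23 × 10⁻³ ng/mL = 3.23 pg/mL.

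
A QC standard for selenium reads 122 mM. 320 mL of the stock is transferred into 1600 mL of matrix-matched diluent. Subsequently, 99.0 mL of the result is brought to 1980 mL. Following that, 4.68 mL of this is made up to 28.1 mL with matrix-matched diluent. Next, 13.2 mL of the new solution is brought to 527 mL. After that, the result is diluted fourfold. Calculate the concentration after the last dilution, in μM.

Overall dilution factor = 6 × 20 × 6.004 × 39.92 × 4 = 1.15 × 10⁵.
122 mM / 1.15 × 10⁵ = 1.06 × 10⁻³ mM = 1.06 μM.

1.06 μM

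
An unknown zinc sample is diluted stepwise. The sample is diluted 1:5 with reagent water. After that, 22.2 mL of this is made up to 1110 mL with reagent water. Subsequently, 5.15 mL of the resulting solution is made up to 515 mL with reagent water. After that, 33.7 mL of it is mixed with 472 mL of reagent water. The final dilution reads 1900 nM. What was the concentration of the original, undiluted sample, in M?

Overall dilution factor = 5 × 50 × 100 × 15.01 = 3.75 × 10⁵.
Original = 1900 nM × 3.75 × 10⁵ = 7.13 × 10⁸ nM = 0.713 M.

0.713 M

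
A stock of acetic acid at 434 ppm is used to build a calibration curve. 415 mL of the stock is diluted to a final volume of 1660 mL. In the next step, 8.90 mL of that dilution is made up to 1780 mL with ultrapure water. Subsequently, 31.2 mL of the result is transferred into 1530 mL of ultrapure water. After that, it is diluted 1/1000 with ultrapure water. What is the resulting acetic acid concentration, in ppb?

0.0108 ppb

Overall dilution factor = 4 × 200 × 50.04 × 1000 = 4.00 × 10⁷.
434 ppm / 4.00 × 10⁷ = 1.08 × 10⁻⁵ ppm = 0.0108 ppb.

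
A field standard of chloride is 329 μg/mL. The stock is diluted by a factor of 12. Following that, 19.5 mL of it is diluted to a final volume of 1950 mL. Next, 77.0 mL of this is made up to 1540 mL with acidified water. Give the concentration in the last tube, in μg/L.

13.7 μg/L

Overall dilution factor = 12 × 100 × 20 = 2.40 × 10⁴.
329 μg/mL / 2.40 × 10⁴ = 0.0137 μg/mL = 13.7 μg/L.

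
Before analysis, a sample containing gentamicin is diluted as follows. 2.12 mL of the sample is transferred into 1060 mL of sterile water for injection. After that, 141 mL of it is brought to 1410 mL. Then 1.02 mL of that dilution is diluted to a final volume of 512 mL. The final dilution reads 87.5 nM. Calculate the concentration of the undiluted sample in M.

Overall dilution factor = 501 × 10 × 502.0 = 2.51 × 10⁶.
Original = 87.5 nM × 2.51 × 10⁶ = 2.20 × 10⁸ nM = 0.220 M.

0.220 M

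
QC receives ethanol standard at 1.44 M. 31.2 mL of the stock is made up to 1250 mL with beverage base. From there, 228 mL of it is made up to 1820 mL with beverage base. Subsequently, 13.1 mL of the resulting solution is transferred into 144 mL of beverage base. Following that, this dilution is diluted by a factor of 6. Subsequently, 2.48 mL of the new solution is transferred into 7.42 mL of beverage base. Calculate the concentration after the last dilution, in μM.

Overall dilution factor = 40.06 × 7.982 × 11.99 × 6 × 3.992 = 9.19 × 10⁴.
1.44 M / 9.19 × 10⁴ = 1.57 × 10⁻⁵ M = 15.7 μM.

15.7 μM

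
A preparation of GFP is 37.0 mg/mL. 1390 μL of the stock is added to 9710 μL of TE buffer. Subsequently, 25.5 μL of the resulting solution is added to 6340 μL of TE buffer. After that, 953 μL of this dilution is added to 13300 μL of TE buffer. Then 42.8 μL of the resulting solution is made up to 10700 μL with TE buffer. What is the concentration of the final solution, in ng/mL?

Overall dilution factor = 7.986 × 249.6 × 14.96 × 250 = 7.45 × 10⁶.
37.0 mg/mL / 7.45 × 10⁶ = 4.96 × 10⁻⁶ mg/mL = 4.96 ng/mL.

4.96 ng/mL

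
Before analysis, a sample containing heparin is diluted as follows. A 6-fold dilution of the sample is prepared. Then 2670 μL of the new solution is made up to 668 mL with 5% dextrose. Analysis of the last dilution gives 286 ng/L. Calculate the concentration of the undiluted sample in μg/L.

429 μg/L

Overall dilution factor = 6 × 250.2 = 1501.
Original = 286 ng/L × 1501 = 4.29 × 10⁵ ng/L = 429 μg/L.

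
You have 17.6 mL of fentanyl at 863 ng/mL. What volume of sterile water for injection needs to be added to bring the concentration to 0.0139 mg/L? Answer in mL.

0.0139 mg/L = 13.9 ng/mL.
V₂ = C₁V₁/C₂ = 863 × 17.6 / 13.9 = 1093 mL.
Diluent to add = V₂ − V₁ = 1093 − 17.6 = 1080 mL.

1080 mL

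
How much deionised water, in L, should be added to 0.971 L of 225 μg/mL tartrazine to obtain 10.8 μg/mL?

19.3 L

V₂ = C₁V₁/C₂ = 225 × 0.971 / 10.8 = 20.2 L.
Diluent to add = V₂ − V₁ = 20.2 − 0.971 = 19.3 L.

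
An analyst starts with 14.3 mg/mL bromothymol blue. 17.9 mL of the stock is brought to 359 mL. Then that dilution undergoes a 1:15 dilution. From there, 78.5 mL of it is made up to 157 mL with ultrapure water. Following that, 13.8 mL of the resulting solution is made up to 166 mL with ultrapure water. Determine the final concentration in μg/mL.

1.98 μg/mL

Overall dilution factor = 20.06 × 15 × 2 × 12.03 = 7238.
14.3 mg/mL / 7238 = 1.98 × 10⁻³ mg/mL = 1.98 μg/mL.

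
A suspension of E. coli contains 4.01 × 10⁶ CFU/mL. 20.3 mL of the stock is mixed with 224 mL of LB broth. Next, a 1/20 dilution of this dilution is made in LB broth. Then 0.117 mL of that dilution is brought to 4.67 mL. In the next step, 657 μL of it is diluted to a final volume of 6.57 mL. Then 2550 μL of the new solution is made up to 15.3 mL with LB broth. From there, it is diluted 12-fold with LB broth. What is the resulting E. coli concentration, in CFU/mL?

Overall dilution factor = 12.03 × 20 × 39.91 × 10 × 6 × 12 = 6.92 × 10⁶.
4.01 × 10⁶ CFU/mL / 6.92 × 10⁶ = 0.580 CFU/mL.

0.580 CFU/mL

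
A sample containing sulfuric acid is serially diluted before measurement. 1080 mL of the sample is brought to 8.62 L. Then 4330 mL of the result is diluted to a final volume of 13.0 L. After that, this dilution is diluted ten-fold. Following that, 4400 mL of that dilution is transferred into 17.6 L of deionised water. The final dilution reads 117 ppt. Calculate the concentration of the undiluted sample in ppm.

0.140 ppm

Overall dilution factor = 7.981 × 3.002 × 10 × 5 = 1198.
Original = 117 ppt × 1198 = 1.40 × 10⁵ ppt = 0.140 ppm.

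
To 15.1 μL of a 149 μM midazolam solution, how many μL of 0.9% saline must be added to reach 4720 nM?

4720 nM = 4.72 μM.
V₂ = C₁V₁/C₂ = 149 × 15.1 / 4.72 = 477 μL.
Diluent to add = V₂ − V₁ = 477 − 15.1 = 462 μL.

462 μL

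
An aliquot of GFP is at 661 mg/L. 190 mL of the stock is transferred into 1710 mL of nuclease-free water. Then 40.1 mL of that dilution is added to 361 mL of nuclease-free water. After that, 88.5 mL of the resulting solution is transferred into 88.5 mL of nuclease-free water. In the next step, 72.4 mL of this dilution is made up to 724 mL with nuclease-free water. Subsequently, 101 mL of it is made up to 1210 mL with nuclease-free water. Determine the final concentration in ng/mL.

Overall dilution factor = 10 × 10.00 × 2 × 10 × 11.98 = 2.40 × 10⁴.
661 mg/L / 2.40 × 10⁴ = 0.0276 mg/L = 27.6 ng/mL.

27.6 ng/mL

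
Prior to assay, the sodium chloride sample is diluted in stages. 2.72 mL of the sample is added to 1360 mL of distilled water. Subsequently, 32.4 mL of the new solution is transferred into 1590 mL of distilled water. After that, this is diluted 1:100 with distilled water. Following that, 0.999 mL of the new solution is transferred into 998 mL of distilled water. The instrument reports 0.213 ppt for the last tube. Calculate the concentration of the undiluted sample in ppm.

Overall dilution factor = 501 × 50.07 × 100 × 1000.0 = 2.51 × 10⁹.
Original = 0.213 ppt × 2.51 × 10⁹ = 5.34 × 10⁸ ppt = 534 ppm.

534 ppm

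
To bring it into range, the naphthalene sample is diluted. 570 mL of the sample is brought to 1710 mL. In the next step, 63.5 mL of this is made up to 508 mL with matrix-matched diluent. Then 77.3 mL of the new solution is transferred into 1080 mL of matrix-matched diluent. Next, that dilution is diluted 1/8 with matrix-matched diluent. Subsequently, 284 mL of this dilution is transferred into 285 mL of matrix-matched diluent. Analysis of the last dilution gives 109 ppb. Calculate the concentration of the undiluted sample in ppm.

Overall dilution factor = 3 × 8 × 14.97 × 8 × 2.004 = 5759.
Original = 109 ppb × 5759 = 6.28 × 10⁵ ppb = 628 ppm.

628 ppm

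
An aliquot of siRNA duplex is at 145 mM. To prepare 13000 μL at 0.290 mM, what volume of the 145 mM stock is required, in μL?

V₁ = C₂V₂/C₁ = 0.290 × 13000 / 145 = 26.0 μL.

26.0 μL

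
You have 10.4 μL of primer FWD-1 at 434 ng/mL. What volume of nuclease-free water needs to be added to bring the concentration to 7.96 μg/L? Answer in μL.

557 μL

7.96 μg/L = 7.96 ng/mL.
V₂ = C₁V₁/C₂ = 434 × 10.4 / 7.96 = 567 μL.
Diluent to add = V₂ − V₁ = 567 − 10.4 = 557 μL.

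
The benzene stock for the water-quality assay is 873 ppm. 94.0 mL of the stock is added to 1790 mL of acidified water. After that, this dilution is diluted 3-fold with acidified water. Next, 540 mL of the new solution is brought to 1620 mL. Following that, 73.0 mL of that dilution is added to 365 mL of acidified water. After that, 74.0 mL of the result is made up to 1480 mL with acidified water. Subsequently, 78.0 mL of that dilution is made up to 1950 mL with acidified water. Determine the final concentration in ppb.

Overall dilution factor = 20.04 × 3 × 3 × 6 × 20 × 25 = 5.41 × 10⁵.
873 ppm / 5.41 × 10⁵ = 1.61 × 10⁻³ ppm = 1.61 ppb.

1.61 ppb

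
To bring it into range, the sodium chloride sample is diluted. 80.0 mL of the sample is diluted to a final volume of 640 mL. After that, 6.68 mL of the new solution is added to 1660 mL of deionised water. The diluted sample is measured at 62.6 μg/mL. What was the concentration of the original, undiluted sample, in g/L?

125 g/L

Overall dilution factor = 8 × 249.5 = 1996.
Original = 62.6 μg/mL × 1996 = 1.25 × 10⁵ μg/mL = 125 g/L.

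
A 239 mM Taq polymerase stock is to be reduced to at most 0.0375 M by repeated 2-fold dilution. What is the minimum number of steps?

3

Need 2ⁿ ≥ 6.37, so n ≥ log(6.37)/log(2) = 2.67.
Minimum whole steps: n = 3.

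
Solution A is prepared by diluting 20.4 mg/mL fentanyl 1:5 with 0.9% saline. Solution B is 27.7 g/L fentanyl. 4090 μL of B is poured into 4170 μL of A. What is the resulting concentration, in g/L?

15.8 g/L

C_A = 20.4 mg/mL / 5 = 4.08 mg/mL.
C_B = 27.7 g/L = 27.7 mg/mL.
C_mix = (C_A·V_A + C_B·V_B)/(V_A + V_B) = (4.08×4170 + 27.7×4090) / 8260 = 15.8 mg/mL = 15.8 g/L.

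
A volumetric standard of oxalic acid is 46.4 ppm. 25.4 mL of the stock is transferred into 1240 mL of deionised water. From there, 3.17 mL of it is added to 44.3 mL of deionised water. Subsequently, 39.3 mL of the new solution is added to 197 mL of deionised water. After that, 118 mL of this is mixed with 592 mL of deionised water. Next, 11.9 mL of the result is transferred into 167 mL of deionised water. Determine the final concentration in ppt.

114 ppt

Overall dilution factor = 49.82 × 14.97 × 6.013 × 6.017 × 15.03 = 4.06 × 10⁵.
46.4 ppm / 4.06 × 10⁵ = 1.14 × 10⁻⁴ ppm = 114 ppt.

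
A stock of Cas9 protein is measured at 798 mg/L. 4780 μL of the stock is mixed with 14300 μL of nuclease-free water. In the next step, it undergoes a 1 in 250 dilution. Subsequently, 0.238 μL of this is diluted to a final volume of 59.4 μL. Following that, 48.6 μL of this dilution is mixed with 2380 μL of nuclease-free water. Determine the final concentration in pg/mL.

64.1 pg/mL

Overall dilution factor = 3.992 × 250 × 249.6 × 49.97 = 1.24 × 10⁷.
798 mg/L / 1.24 × 10⁷ = 6.41 × 10⁻⁵ mg/L = 64.1 pg/mL.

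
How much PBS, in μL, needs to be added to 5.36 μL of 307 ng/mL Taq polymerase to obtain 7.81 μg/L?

205 μL

7.81 μg/L = 7.81 ng/mL.
V₂ = C₁V₁/C₂ = 307 × 5.36 / 7.81 = 211 μL.
Diluent to add = V₂ − V₁ = 211 − 5.36 = 205 μL.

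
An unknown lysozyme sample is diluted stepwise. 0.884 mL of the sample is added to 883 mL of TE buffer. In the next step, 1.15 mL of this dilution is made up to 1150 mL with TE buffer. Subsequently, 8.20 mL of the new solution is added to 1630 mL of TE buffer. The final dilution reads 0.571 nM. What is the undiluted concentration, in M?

0.114 M

Overall dilution factor = 999.9 × 1000 × 199.8 = 2.00 × 10⁸.
Original = 0.571 nM × 2.00 × 10⁸ = 1.14 × 10⁸ nM = 0.114 M.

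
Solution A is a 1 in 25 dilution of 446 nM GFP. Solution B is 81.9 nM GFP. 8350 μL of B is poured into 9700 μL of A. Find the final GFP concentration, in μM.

C_A = 446 nM / 25 = 17.8 nM.
C_mix = (C_A·V_A + C_B·V_B)/(V_A + V_B) = (17.8×9700 + 81.9×8350) / 18050 = 47.5 nM = 0.0475 μM.

0.0475 μM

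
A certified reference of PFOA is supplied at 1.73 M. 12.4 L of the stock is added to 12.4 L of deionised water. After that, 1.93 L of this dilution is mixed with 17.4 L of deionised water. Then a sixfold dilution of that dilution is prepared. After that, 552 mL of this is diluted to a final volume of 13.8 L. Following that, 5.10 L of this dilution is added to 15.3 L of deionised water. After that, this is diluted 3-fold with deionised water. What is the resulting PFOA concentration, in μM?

Overall dilution factor = 2 × 10.02 × 6 × 25 × 4 × 3 = 3.61 × 10⁴.
1.73 M / 3.61 × 10⁴ = 4.80 × 10⁻⁵ M = 48.0 μM.

48.0 μM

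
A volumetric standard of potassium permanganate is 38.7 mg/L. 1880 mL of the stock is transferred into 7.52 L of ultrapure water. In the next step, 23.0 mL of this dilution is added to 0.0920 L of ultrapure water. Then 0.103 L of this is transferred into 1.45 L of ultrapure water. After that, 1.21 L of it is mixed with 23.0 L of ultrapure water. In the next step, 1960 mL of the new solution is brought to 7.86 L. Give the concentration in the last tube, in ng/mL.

Overall dilution factor = 5 × 5 × 15.08 × 20.01 × 4.010 = 3.02 × 10⁴.
38.7 mg/L / 3.02 × 10⁴ = 1.28 × 10⁻³ mg/L = 1.28 ng/mL.

1.28 ng/mL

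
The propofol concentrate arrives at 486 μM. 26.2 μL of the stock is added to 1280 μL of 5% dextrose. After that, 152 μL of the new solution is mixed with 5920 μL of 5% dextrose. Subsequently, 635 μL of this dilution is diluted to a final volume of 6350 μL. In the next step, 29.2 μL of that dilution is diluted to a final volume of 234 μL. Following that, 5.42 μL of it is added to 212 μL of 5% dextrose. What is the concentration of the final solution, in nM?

0.0759 nM

Overall dilution factor = 49.85 × 39.95 × 10 × 8.014 × 40.11 = 6.40 × 10⁶.
486 μM / 6.40 × 10⁶ = 7.59 × 10⁻⁵ μM = 0.0759 nM.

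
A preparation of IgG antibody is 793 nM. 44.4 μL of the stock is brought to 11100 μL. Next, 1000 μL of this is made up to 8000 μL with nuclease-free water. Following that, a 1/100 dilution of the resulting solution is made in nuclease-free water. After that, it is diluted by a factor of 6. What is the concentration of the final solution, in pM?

Overall dilution factor = 250 × 8 × 100 × 6 = 1.20 × 10⁶.
793 nM / 1.20 × 10⁶ = 6.61 × 10⁻⁴ nM = 0.661 pM.

0.661 pM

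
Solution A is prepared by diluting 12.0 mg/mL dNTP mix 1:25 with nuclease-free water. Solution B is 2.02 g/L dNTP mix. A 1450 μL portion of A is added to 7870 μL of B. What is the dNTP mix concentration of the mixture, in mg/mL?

C_A = 12.0 mg/mL / 25 = 0.480 mg/mL.
C_B = 2.02 g/L = 2.02 mg/mL.
C_mix = (C_A·V_A + C_B·V_B)/(V_A + V_B) = (0.480×1450 + 2.02×7870) / 9320 = 1.78 mg/mL.

1.78 mg/mL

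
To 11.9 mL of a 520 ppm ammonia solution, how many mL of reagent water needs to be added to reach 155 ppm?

V₂ = C₁V₁/C₂ = 520 × 11.9 / 155 = 39.9 mL.
Diluent to add = V₂ − V₁ = 39.9 − 11.9 = 28.0 mL.

28.0 mL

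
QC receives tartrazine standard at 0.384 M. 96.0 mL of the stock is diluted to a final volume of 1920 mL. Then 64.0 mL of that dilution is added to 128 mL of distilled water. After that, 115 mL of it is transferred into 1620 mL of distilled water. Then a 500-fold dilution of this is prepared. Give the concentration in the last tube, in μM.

Overall dilution factor = 20 × 3 × 15.09 × 500 = 4.53 × 10⁵.
0.384 M / 4.53 × 10⁵ = 8.48 × 10⁻⁷ M = 0.848 μM.

0.848 μM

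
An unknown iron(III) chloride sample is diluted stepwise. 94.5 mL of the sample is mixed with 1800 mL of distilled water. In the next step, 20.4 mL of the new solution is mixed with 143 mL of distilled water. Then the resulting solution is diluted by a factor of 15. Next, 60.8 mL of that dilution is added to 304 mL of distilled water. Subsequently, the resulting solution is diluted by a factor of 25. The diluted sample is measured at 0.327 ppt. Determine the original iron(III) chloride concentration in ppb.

Overall dilution factor = 20.05 × 8.010 × 15 × 6 × 25 = 3.61 × 10⁵.
Original = 0.327 ppt × 3.61 × 10⁵ = 1.18 × 10⁵ ppt = 118 ppb.

118 ppb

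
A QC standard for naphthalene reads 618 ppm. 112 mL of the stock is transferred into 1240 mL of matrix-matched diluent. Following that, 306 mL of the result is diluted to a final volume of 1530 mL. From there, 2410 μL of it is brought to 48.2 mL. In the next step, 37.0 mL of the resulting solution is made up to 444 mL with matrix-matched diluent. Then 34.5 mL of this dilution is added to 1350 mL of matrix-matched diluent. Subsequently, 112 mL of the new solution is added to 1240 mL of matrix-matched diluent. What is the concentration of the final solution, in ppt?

88.1 ppt

Overall dilution factor = 12.07 × 5 × 20 × 12 × 40.13 × 12.07 = 7.02 × 10⁶.
618 ppm / 7.02 × 10⁶ = 8.81 × 10⁻⁵ ppm = 88.1 ppt.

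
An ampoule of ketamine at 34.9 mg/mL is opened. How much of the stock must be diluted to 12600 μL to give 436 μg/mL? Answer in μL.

436 μg/mL = 0.436 mg/mL.
V₁ = C₂V₂/C₁ = 0.436 × 12600 / 34.9 = 157 μL.

157 μL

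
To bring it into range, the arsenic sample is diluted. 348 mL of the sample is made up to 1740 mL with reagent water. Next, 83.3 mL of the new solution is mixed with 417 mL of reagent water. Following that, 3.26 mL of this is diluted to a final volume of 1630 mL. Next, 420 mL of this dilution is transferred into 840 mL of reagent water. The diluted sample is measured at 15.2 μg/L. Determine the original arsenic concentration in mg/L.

685 mg/L

Overall dilution factor = 5 × 6.006 × 500 × 3 = 4.50 × 10⁴.
Original = 15.2 μg/L × 4.50 × 10⁴ = 6.85 × 10⁵ μg/L = 685 mg/L.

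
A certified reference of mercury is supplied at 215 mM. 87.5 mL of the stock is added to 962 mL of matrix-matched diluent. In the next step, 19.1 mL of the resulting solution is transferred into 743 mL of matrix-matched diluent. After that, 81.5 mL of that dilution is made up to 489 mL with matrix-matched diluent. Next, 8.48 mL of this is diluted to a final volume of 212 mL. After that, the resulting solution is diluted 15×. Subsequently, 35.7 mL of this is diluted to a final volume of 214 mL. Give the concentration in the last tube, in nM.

33.3 nM

Overall dilution factor = 11.99 × 39.90 × 6 × 25 × 15 × 5.994 = 6.45 × 10⁶.
215 mM / 6.45 × 10⁶ = 3.33 × 10⁻⁵ mM = 33.3 nM.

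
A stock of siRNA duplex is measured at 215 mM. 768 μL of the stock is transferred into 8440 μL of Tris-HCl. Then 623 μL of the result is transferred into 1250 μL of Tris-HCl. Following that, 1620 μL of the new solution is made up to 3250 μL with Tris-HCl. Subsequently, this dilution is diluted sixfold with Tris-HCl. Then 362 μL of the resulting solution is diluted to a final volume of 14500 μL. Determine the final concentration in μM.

12.4 μM

Overall dilution factor = 11.99 × 3.006 × 2.006 × 6 × 40.06 = 1.74 × 10⁴.
215 mM / 1.74 × 10⁴ = 0.0124 mM = 12.4 μM.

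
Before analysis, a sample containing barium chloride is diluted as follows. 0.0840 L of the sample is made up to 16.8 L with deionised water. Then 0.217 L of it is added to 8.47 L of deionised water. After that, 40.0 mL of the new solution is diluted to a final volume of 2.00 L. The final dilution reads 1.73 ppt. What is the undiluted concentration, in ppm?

0.693 ppm

Overall dilution factor = 200 × 40.03 × 50 = 4.00 × 10⁵.
Original = 1.73 ppt × 4.00 × 10⁵ = 6.93 × 10⁵ ppt = 0.693 ppm.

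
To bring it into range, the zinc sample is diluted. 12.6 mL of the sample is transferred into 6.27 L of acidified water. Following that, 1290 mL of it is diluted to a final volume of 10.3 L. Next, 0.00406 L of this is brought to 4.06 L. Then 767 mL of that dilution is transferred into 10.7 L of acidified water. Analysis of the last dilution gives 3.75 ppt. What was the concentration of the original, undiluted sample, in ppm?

Overall dilution factor = 498.6 × 7.984 × 1000 × 14.95 = 5.95 × 10⁷.
Original = 3.75 ppt × 5.95 × 10⁷ = 2.23 × 10⁸ ppt = 223 ppm.

223 ppm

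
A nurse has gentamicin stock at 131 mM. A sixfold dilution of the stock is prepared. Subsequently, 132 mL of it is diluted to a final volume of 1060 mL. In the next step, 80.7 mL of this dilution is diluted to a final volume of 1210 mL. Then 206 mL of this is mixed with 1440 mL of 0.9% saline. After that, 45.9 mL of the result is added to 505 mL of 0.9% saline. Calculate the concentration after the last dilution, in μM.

Overall dilution factor = 6 × 8.030 × 14.99 × 7.990 × 12.00 = 6.93 × 10⁴.
131 mM / 6.93 × 10⁴ = 1.89 × 10⁻³ mM = 1.89 μM.

1.89 μM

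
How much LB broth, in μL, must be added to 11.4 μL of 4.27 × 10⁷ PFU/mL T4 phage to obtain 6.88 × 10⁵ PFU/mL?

V₂ = C₁V₁/C₂ = 4.27 × 10⁷ × 11.4 / 6.88 × 10⁵ = 708 μL.
Diluent to add = V₂ − V₁ = 708 − 11.4 = 696 μL.

696 μL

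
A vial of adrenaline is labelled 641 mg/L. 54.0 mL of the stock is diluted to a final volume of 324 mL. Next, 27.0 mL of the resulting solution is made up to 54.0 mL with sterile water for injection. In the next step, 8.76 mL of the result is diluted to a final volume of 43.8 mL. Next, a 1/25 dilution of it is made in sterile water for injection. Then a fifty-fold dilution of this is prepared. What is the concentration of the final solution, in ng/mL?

Overall dilution factor = 6 × 2 × 5 × 25 × 50 = 7.50 × 10⁴.
641 mg/L / 7.50 × 10⁴ = 8.55 × 10⁻³ mg/L = 8.55 ng/mL.

8.55 ng/mL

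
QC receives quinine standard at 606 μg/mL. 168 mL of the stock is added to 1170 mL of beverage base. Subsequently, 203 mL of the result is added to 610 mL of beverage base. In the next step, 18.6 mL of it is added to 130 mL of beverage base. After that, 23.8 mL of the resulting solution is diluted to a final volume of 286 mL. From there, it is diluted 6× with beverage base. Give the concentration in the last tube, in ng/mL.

Overall dilution factor = 7.964 × 4.005 × 7.989 × 12.02 × 6 = 1.84 × 10⁴.
606 μg/mL / 1.84 × 10⁴ = 0.0330 μg/mL = 33.0 ng/mL.

33.0 ng/mL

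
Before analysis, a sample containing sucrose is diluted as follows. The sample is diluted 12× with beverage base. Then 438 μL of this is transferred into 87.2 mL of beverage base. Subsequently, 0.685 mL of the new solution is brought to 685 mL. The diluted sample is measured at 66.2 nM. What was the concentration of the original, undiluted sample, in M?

0.159 M

Overall dilution factor = 12 × 200.1 × 1000 = 2.40 × 10⁶.
Original = 66.2 nM × 2.40 × 10⁶ = 1.59 × 10⁸ nM = 0.159 M.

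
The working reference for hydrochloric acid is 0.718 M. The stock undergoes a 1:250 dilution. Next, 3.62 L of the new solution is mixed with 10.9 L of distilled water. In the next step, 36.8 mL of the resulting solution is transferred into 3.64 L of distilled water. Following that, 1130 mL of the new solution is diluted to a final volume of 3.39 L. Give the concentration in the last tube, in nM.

Overall dilution factor = 250 × 4.011 × 99.91 × 3 = 3.01 × 10⁵.
0.718 M / 3.01 × 10⁵ = 2.39 × 10⁻⁶ M = 2390 nM.

2390 nM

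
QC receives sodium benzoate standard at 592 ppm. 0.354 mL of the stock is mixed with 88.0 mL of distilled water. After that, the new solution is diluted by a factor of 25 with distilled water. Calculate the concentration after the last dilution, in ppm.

0.0949 ppm

Overall dilution factor = 249.6 × 25 = 6240.
592 ppm / 6240 = 0.0949 ppm.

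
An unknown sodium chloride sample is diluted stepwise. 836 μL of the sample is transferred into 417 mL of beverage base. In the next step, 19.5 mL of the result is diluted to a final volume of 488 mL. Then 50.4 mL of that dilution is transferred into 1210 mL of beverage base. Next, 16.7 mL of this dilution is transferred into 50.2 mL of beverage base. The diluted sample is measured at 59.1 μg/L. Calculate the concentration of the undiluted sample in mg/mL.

74.1 mg/mL

Overall dilution factor = 499.8 × 25.03 × 25.01 × 4.006 = 1.25 × 10⁶.
Original = 59.1 μg/L × 1.25 × 10⁶ = 7.41 × 10⁷ μg/L = 74.1 mg/mL.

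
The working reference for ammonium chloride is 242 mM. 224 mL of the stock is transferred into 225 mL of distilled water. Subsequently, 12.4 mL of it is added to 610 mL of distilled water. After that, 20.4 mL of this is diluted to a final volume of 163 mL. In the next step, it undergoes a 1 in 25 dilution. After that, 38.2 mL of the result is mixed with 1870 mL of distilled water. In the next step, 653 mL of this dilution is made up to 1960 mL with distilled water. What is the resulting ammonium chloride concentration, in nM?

Overall dilution factor = 2.004 × 50.19 × 7.990 × 25 × 49.95 × 3.002 = 3.01 × 10⁶.
242 mM / 3.01 × 10⁶ = 8.03 × 10⁻⁵ mM = 80.3 nM.

80.3 nM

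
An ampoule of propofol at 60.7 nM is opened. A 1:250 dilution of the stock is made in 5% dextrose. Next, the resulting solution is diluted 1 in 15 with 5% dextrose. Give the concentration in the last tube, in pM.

Overall dilution factor = 250 × 15 = 3750.
60.7 nM / 3750 = 0.0162 nM = 16.2 pM.

16.2 pM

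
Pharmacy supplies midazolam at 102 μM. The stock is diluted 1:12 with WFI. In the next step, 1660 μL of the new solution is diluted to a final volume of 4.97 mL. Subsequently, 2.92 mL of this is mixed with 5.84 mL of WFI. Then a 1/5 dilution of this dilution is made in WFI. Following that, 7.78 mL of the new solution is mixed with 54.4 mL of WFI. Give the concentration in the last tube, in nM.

Overall dilution factor = 12 × 2.994 × 3 × 5 × 7.992 = 4307.
102 μM / 4307 = 0.0237 μM = 23.7 nM.

23.7 nM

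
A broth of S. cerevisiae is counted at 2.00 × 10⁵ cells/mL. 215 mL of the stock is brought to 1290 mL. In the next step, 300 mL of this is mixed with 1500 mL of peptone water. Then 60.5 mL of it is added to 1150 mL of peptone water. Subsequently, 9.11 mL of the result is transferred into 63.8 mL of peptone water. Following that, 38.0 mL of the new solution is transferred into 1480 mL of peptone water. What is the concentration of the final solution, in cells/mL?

Overall dilution factor = 6 × 6 × 20.01 × 8.003 × 39.95 = 2.30 × 10⁵.
2.00 × 10⁵ cells/mL / 2.30 × 10⁵ = 0.868 cells/mL.

0.868 cells/mL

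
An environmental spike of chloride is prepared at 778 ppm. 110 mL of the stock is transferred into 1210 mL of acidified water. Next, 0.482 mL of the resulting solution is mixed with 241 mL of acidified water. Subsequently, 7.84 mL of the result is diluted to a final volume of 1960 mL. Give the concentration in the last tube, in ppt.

518 ppt

Overall dilution factor = 12 × 501 × 250 = 1.50 × 10⁶.
778 ppm / 1.50 × 10⁶ = 5.18 × 10⁻⁴ ppm = 518 ppt.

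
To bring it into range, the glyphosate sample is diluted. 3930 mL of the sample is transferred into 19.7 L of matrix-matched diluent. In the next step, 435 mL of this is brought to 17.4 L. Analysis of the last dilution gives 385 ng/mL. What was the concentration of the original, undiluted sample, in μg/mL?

92.6 μg/mL

Overall dilution factor = 6.013 × 40 = 241.
Original = 385 ng/mL × 241 = 9.26 × 10⁴ ng/mL = 92.6 μg/mL.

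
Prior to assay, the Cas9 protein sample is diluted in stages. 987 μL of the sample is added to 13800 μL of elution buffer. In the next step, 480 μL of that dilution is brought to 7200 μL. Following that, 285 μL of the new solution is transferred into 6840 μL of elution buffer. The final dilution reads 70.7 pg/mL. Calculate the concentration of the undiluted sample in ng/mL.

Overall dilution factor = 14.98 × 15 × 25 = 5618.
Original = 70.7 pg/mL × 5618 = 3.97 × 10⁵ pg/mL = 397 ng/mL.

397 ng/mL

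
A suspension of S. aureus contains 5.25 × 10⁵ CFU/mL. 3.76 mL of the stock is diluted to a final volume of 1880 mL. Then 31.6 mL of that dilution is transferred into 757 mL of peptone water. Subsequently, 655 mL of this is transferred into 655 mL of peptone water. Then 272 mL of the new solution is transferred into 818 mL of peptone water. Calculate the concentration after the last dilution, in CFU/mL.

5.25 CFU/mL

Overall dilution factor = 500 × 24.96 × 2 × 4.007 = 1.00 × 10⁵.
5.25 × 10⁵ CFU/mL / 1.00 × 10⁵ = 5.25 CFU/mL.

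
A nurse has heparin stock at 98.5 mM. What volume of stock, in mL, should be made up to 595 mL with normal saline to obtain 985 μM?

5.95 mL

985 μM = 0.985 mM.
V₁ = C₂V₂/C₁ = 0.985 × 595 / 98.5 = 5.95 mL.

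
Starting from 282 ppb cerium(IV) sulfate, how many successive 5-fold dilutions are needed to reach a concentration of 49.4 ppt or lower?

Need 5ⁿ ≥ 5709, so n ≥ log(5709)/log(5) = 5.37.
Minimum whole steps: n = 6.

6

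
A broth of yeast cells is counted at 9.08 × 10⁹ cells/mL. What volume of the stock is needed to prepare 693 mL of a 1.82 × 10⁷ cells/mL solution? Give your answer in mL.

V₁ = C₂V₂/C₁ = 1.82 × 10⁷ × 693 / 9.08 × 10⁹ = 1.39 mL.

1.39 mL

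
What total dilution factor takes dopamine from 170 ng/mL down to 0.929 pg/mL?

Factor = C₀/C_target = 170 ng/mL / 0.929 pg/mL = 1.83 × 10⁵.

1.83 × 10⁵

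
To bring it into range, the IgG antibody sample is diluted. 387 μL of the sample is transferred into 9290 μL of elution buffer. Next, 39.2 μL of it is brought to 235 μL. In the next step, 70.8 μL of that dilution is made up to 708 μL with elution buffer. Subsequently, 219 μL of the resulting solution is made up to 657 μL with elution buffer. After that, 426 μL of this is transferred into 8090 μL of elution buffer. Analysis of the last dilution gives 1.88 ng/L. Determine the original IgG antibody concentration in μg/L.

169 μg/L

Overall dilution factor = 25.01 × 5.995 × 10 × 3 × 19.99 = 8.99 × 10⁴.
Original = 1.88 ng/L × 8.99 × 10⁴ = 1.69 × 10⁵ ng/L = 169 μg/L.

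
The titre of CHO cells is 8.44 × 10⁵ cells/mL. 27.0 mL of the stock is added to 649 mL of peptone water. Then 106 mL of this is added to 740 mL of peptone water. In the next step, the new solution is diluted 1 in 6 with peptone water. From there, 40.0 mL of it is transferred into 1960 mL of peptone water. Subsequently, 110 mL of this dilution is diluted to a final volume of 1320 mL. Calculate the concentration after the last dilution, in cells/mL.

Overall dilution factor = 25.04 × 7.981 × 6 × 50 × 12 = 7.19 × 10⁵.
8.44 × 10⁵ cells/mL / 7.19 × 10⁵ = 1.17 cells/mL.

1.17 cells/mL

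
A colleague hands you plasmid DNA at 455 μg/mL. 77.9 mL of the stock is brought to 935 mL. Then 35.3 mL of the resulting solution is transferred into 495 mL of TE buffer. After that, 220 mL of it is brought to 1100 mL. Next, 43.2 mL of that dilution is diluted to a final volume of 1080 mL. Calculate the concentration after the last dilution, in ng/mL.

Overall dilution factor = 12.00 × 15.02 × 5 × 25 = 2.25 × 10⁴.
455 μg/mL / 2.25 × 10⁴ = 0.0202 μg/mL = 20.2 ng/mL.

20.2 ng/mL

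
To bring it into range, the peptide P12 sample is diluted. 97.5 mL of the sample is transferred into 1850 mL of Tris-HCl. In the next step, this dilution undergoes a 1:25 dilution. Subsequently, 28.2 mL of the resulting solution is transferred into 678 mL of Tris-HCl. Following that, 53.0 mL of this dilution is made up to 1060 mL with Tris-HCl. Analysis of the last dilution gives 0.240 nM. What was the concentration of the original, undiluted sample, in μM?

60.0 μM

Overall dilution factor = 19.97 × 25 × 25.04 × 20 = 2.50 × 10⁵.
Original = 0.240 nM × 2.50 × 10⁵ = 6.00 × 10⁴ nM = 60.0 μM.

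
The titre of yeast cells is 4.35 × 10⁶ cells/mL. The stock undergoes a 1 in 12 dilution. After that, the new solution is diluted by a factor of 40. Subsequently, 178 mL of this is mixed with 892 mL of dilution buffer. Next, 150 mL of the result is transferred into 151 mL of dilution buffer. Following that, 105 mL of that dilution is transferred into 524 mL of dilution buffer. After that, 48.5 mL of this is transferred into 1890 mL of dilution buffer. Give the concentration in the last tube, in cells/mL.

3.14 cells/mL

Overall dilution factor = 12 × 40 × 6.011 × 2.007 × 5.990 × 39.97 = 1.39 × 10⁶.
4.35 × 10⁶ cells/mL / 1.39 × 10⁶ = 3.14 cells/mL.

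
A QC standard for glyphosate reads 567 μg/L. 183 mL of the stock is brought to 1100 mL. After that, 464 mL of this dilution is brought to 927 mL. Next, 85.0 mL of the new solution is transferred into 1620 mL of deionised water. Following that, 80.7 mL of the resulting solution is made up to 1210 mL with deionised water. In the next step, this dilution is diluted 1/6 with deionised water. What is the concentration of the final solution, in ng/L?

Overall dilution factor = 6.011 × 1.998 × 20.06 × 14.99 × 6 = 2.17 × 10⁴.
567 μg/L / 2.17 × 10⁴ = 0.0262 μg/L = 26.2 ng/L.

26.2 ng/L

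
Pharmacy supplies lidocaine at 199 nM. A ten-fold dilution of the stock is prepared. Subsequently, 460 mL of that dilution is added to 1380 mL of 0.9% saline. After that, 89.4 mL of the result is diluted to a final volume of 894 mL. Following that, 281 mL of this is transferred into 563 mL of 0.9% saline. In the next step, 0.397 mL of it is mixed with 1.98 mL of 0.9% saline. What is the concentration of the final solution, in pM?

27.7 pM

Overall dilution factor = 10 × 4 × 10 × 3.004 × 5.987 = 7193.
199 nM / 7193 = 0.0277 nM = 27.7 pM.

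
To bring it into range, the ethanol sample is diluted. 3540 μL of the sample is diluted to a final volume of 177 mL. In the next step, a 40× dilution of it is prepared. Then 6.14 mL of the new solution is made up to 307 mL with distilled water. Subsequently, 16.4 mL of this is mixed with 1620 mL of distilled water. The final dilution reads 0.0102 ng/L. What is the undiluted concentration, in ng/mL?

Overall dilution factor = 50 × 40 × 50 × 99.78 = 9.98 × 10⁶.
Original = 0.0102 ng/L × 9.98 × 10⁶ = 1.02 × 10⁵ ng/L = 102 ng/mL.

102 ng/mL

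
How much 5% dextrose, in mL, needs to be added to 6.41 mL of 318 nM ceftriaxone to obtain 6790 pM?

6790 pM = 6.79 nM.
V₂ = C₁V₁/C₂ = 318 × 6.41 / 6.79 = 300 mL.
Diluent to add = V₂ − V₁ = 300 − 6.41 = 294 mL.

294 mL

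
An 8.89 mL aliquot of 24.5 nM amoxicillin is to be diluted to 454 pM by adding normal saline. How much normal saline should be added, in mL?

454 pM = 0.454 nM.
V₂ = C₁V₁/C₂ = 24.5 × 8.89 / 0.454 = 480 mL.
Diluent to add = V₂ − V₁ = 480 − 8.89 = 471 mL.

471 mL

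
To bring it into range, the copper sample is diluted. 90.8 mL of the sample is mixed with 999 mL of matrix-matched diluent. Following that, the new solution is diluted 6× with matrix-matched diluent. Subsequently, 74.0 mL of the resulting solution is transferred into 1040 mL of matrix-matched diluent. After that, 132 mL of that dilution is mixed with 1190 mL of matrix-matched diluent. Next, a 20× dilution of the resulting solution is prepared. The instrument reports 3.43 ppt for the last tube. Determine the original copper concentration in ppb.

Overall dilution factor = 12.00 × 6 × 15.05 × 10.02 × 20 = 2.17 × 10⁵.
Original = 3.43 ppt × 2.17 × 10⁵ = 7.45 × 10⁵ ppt = 745 ppb.

745 ppb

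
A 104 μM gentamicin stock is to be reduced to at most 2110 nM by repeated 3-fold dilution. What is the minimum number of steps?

Need 3ⁿ ≥ 49.3, so n ≥ log(49.3)/log(3) = 3.55.
Minimum whole steps: n = 4.

4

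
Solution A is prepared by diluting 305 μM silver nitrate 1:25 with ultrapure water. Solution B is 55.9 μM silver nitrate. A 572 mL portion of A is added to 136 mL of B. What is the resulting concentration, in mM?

C_A = 305 μM / 25 = 12.2 μM.
C_mix = (C_A·V_A + C_B·V_B)/(V_A + V_B) = (12.2×572 + 55.9×136) / 708.0 = 20.6 μM = 0.0206 mM.

0.0206 mM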